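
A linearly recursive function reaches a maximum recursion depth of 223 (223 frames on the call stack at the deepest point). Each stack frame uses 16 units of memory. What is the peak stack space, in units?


Maximum recursion depth = 223 frames
Memory per frame = 16 units
Total stack space = depth * frame_size
= 223 * 16 = 3568


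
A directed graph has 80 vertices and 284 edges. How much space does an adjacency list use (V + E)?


Adjacency list: one list head per vertex + one entry per edge
Vertex heads: 80
Edge entries: 284
Total = 80 + 284 = 364


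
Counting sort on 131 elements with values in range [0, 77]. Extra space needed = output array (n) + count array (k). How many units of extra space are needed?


Output array size: 131 (to store sorted result)
Count array size: 78 (one slot per possible value, range 0 to 77)
Total extra space = 131 + 78 = 209


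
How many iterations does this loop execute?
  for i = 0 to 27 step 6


The loop variable i takes values starting at 0 and increments by 6 each iteration.
Sequence: i = 0, 6, 12, 18, 24
The upper bound 27 is inclusive, so the count is floor((last - first) / step) + 1:
floor((27 - 0) / 6) + 1 = floor(27/6) + 1 = 4 + 1 = 5


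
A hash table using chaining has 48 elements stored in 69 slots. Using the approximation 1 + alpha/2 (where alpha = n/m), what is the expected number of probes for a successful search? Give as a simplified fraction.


Load factor alpha = n/m = 48/69
Expected probes = 1 + alpha/2 = 1 + 48/(2*69)
= 1 + 48/138
= 138/138 + 48/138
= 186/138
Simplify: 31/23


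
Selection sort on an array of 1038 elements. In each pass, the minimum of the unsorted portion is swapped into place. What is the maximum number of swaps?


Selection sort performs one swap per pass:
  Pass 1: find min in positions 0 to 1037, swap with position 0
  Pass 2: find min in positions 1 to 1037, swap with position 1
  Pass 3: find min in positions 2 to 1037, swap with position 2
  Pass 4: find min in positions 3 to 1037, swap with position 3
  Pass 5: find min in positions 4 to 1037, swap with position 4
  ... (1032 more passes)
Total passes (and swaps) = n - 1 = 1038 - 1 = 1037


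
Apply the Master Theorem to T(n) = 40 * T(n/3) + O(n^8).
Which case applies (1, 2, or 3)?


The Master Theorem: T(n) = a*T(n/b) + O(n^c)
  a = 40, b = 3, c = 8
log_b(a) = log_3(40) ~ 3.358
Compare b^c with a: 3^8 = 6561 > 40, so c > log_b(a).
Since c > log_b(a), Case 3 applies.
T(n) = O(n^8)
Master Theorem case = 3


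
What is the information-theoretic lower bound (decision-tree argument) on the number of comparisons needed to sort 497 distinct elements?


A binary decision tree of height h has at most 2^h leaves and needs at least n! of them, so h >= ceil(log2(n!)).
497! is far too large to multiply out, so use Stirling's series:
  ln(n!) ~ n ln n - n + (1/2) ln(2 pi n) + 1/(12n)  (error below 1/(360 n^3), negligible here)
  ln(497) = 6.2085900
  n ln n = 497 * 6.2085900 = 3085.6692
  (1/2) ln(2 pi * 497) = (1/2) ln(3122.7431) = 4.0232
  1/(12*497) = 0.0002
  ln(497!) ~ 3085.6692 - 497 + 4.0232 + 0.0002 = 2592.6926
Convert to base 2: log2(497!) = 2592.6926 / ln 2 = 2592.6926 / 0.69314718 = 3740.4648
ceil(3740.4648) = 3741


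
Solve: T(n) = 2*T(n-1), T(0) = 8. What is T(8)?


Unrolling:
T(8) = 2*T(7) = 2^2*T(6) = ... = 2^8*T(0)
= 2^8 * 8
= 256 * 8 = 2048


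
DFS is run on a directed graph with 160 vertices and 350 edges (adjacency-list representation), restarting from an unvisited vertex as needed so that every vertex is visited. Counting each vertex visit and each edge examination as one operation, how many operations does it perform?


A full DFS traversal processes each vertex exactly once (push/pop on stack).
Each directed edge is examined once.
V = 160, E = 350
V + E = 510


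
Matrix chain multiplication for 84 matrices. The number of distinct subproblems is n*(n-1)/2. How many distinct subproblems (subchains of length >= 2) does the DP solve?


Subproblems are indexed by (i, j) where i < j.
Number of such pairs = n*(n-1)/2
= 84 * 83 / 2
= 3486


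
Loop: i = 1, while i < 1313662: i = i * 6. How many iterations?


i multiplies by 6 each step:
i = 1 -> 6 -> 36 -> 216 -> 1296 -> 7776 -> 46656 -> 279936 -> 1679616 (stop)
Iterations = ceil(log_6(1313662)) = 8


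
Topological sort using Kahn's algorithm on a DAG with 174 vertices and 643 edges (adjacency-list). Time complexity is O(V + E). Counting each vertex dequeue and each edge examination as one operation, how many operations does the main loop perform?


Kahn's algorithm:
  1. Compute in-degrees: O(V + E)
  2. Process queue: each vertex dequeued once (O(V))
     each edge examined once (O(E))
Total = V + E = 174 + 643 = 817


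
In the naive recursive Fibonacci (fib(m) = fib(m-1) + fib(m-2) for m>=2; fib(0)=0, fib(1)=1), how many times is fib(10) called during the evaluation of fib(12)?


Let N(m) = number of times fib(m) is called while evaluating fib(12).
N(12) = 1 (the initial call).
N(11) = 1 (only fib(12) calls it).
For 1 <= m <= 10: fib(m) is called by fib(m+1) and fib(m+2), so
  N(m) = N(m+1) + N(m+2).
fib(0) is called only by fib(2), so N(0) = N(2).
Walk down from m=12:
  N(12)=1, N(11)=1, N(10)=2
N(10) = 2


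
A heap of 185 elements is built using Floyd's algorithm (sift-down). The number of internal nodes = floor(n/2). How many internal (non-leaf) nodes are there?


Leaf nodes occupy roughly half the array.
Sift-down is called for each internal node, starting from the last one.
Internal nodes = floor(n/2) = floor(185/2) = 92


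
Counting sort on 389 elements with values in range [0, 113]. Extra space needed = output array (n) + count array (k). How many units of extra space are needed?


Output array size: 389 (to store sorted result)
Count array size: 114 (one slot per possible value, range 0 to 113)
Total extra space = 389 + 114 = 503


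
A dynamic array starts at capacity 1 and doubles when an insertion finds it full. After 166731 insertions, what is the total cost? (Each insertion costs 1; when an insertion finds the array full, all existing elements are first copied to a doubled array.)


Insertion cost: 166731 (one per element)
Resizes occur just before inserting elements 2, 3, 5, 9, ...
Elements copied at each resize: 1 + 2 + 4 + 8 + 16 + 32 + 64 + 128 + 256 + 512 + 1024 + 2048 + 4096 + 8192 + 16384 + 32768 + 65536 + 131072
Sum of copies = 262143 (geometric series: 2^k - 1)
Total = 166731 + 262143 = 428874


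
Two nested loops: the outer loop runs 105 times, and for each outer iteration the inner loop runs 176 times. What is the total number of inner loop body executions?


Outer loop: 105 iterations
Inner loop: 176 iterations per outer iteration
Total = 105 * 176 = 18480


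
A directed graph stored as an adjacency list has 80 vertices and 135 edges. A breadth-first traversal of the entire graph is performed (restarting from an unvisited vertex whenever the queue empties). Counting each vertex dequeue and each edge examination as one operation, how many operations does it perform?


A full BFS traversal dequeues each vertex once and examines each edge once.
Vertex visits: 80
Edge visits: 135
V + E = 80 + 135 = 215


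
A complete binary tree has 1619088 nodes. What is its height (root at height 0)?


In a complete binary tree, level k holds nodes 2^k .. 2^(k+1)-1 (1-indexed).
Height = floor(log2(n)) = floor(log2(1619088)) = 20
Check: 2^20 = 1048576 <= 1619088 < 2097152 = 2^21


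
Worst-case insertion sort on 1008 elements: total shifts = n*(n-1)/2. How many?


Sum of shifts = 1 + 2 + 3 + ... + 1007
= 1008 * 1007 / 2
= 1015056 / 2
= 507528


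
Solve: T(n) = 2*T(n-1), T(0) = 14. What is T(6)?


Unrolling:
T(6) = 2*T(5) = 2^2*T(4) = ... = 2^6*T(0)
= 2^6 * 14
= 64 * 14 = 896


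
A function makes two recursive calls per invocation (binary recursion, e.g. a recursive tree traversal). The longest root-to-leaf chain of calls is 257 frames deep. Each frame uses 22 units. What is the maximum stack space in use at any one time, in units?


Binary recursion: the two calls run one after the other, so only one root-to-leaf chain of frames is on the stack at a time.
Maximum depth (longest chain) = 257 frames
Each frame = 22 units
Max stack space = 257 * 22 = 5654


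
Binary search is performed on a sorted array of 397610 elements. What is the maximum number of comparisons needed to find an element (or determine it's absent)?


Binary search halves the search space each comparison:
  Step 1: search space = 397610 -> 198805
  Step 2: search space = 198805 -> 99402
  Step 3: search space = 99402 -> 49701
  Step 4: search space = 49701 -> 24850
  Step 5: search space = 24850 -> 12425
  Step 6: search space = 12425 -> 6212
  Step 7: search space = 6212 -> 3106
  Step 8: search space = 3106 -> 1553
  Step 9: search space = 1553 -> 776
  Step 10: search space = 776 -> 388
  Step 11: search space = 388 -> 194
  Step 12: search space = 194 -> 97
  Step 13: search space = 97 -> 48
  Step 14: search space = 48 -> 24
  Step 15: search space = 24 -> 12
  Step 16: search space = 12 -> 6
  Step 17: search space = 6 -> 3
  Step 18: search space = 3 -> 1
  Step 19: search space = 1 (final check)
Maximum comparisons = floor(log2(397610)) + 1 = 18 + 1 = 19


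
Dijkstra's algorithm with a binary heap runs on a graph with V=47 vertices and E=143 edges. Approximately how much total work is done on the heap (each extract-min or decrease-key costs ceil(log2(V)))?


Dijkstra with a binary heap: each vertex is extracted once, each edge may relax once.
Each heap operation costs O(log V).
V + E = 47 + 143 = 190
ceil(log2(47)) = 6 (since 2^5 = 32 < 47 <= 64 = 2^6)
Total heap work = (V+E) * ceil(log2(V)) = 190 * 6 = 1140


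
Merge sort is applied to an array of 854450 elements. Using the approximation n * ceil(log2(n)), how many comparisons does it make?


Merge sort divides the array into halves recursively.
Number of levels = ceil(log2(854450)) = 20
At each level, approximately n = 854450 comparisons are needed for merging.
Total comparisons ~ n * ceil(log2(n)) = 854450 * 20 = 17089000


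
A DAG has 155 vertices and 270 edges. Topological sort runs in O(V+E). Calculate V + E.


V = 155 (vertex processing)
E = 270 (edge processing)
V + E = 155 + 270 = 425


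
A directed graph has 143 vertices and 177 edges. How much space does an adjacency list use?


Adjacency list: one list head per vertex + one entry per edge
Vertex heads: 143
Edge entries: 177
Total = 143 + 177 = 320


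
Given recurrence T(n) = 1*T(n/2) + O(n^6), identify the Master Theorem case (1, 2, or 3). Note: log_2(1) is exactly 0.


Master Theorem parameters: a=1, b=2, c=6
log_b(a) = 0
Compare b^c with a: 2^6 = 64 > 1, so c > log_b(a).
Comparing c=6 vs log_b(a)=0:
6 > 0 => Case 3
Result: T(n) = O(n^6)
Master Theorem case = 3


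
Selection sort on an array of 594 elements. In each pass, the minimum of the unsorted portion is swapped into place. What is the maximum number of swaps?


Selection sort performs one swap per pass:
  Pass 1: find min in positions 0 to 593, swap with position 0
  Pass 2: find min in positions 1 to 593, swap with position 1
  Pass 3: find min in positions 2 to 593, swap with position 2
  Pass 4: find min in positions 3 to 593, swap with position 3
  Pass 5: find min in positions 4 to 593, swap with position 4
  ... (588 more passes)
Total passes (and swaps) = n - 1 = 594 - 1 = 593


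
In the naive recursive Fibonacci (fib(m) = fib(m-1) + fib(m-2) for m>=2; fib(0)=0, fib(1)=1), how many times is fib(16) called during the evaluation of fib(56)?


Let N(m) = number of times fib(m) is called while evaluating fib(56).
N(56) = 1 (the initial call).
N(55) = 1 (only fib(56) calls it).
For 1 <= m <= 54: fib(m) is called by fib(m+1) and fib(m+2), so
  N(m) = N(m+1) + N(m+2).
fib(0) is called only by fib(2), so N(0) = N(2).
Walk down from m=56:
  N(56)=1, N(55)=1, N(54)=2, N(53)=3, N(52)=5, N(51)=8, N(50)=13, N(49)=21, N(48)=34, N(47)=55, N(46)=89, N(45)=144, N(44)=233, N(43)=377, N(42)=610, N(41)=987, N(40)=1597, N(39)=2584, N(38)=4181, N(37)=6765, N(36)=10946, N(35)=17711, N(34)=28657, N(33)=46368, N(32)=75025, N(31)=121393, N(30)=196418, N(29)=317811, N(28)=514229, N(27)=832040, N(26)=1346269, N(25)=2178309, N(24)=3524578, N(23)=5702887, N(22)=9227465, N(21)=14930352, N(20)=24157817, N(19)=39088169, N(18)=63245986, N(17)=102334155, N(16)=165580141
N(16) = 165580141


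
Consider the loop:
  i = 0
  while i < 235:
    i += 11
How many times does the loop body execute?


Starting at i = 0, each iteration adds 11.
Iterations until i >= 235:
  Iteration 1: i = 0 -> i = 11
  Iteration 2: i = 11 -> i = 22
  Iteration 3: i = 22 -> i = 33
  Iteration 4: i = 33 -> i = 44
  Iteration 5: i = 44 -> i = 55
  Iteration 6: i = 55 -> i = 66
  Iteration 7: i = 66 -> i = 77
  Iteration 8: i = 77 -> i = 88
  ... continuing ...
Total iterations = ceil(235/11) = 22


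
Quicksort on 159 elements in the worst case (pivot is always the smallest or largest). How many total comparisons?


In the worst case, each partition step picks the worst pivot:
  Partition 1: 158 comparisons (n-1 elements to compare)
  Partition 2: 157 comparisons
  Partition 3: 156 comparisons
  Partition 4: 155 comparisons
  Partition 5: 154 comparisons
  ...
  Last partition: 0 comparisons
Total = (n-1) + (n-2) + ... + 1 + 0 = n*(n-1)/2
= 159*158/2 = 12561


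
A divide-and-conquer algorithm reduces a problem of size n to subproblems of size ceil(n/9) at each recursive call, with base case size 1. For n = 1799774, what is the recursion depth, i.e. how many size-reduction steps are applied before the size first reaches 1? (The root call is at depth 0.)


Each step divides the size by 9 (rounding up); after k steps the size is ceil(n/9^k), which equals 1 exactly when 9^k >= n.
So the depth is the smallest k with 9^k >= 1799774, i.e. ceil(log_9(1799774)).
9^6 = 531441 < 1799774 <= 4782969 = 9^7
Recursion depth = 7


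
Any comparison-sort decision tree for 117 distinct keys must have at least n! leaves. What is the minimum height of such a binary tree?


A binary decision tree of height h has at most 2^h leaves and needs at least n! of them, so h >= ceil(log2(n!)).
117! is far too large to multiply out, so use Stirling's series:
  ln(n!) ~ n ln n - n + (1/2) ln(2 pi n) + 1/(12n)  (error below 1/(360 n^3), negligible here)
  ln(117) = 4.7621739
  n ln n = 117 * 4.7621739 = 557.1743
  (1/2) ln(2 pi * 117) = (1/2) ln(735.1327) = 3.3000
  1/(12*117) = 0.0007
  ln(117!) ~ 557.1743 - 117 + 3.3000 + 0.0007 = 443.4750
Convert to base 2: log2(117!) = 443.4750 / ln 2 = 443.4750 / 0.69314718 = 639.7992
ceil(639.7992) = 640


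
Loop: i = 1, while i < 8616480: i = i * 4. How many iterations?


i multiplies by 4 each step:
i = 1 -> 4 -> 16 -> 64 -> 256 -> 1024 -> 4096 -> 16384 -> 65536 -> 262144 -> 1048576 -> 4194304 -> 16777216 (stop)
Iterations = ceil(log_4(8616480)) = 12


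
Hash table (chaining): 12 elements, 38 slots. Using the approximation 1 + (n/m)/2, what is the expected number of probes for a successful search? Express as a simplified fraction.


Computing expected probes:
alpha = 12/38
= 1 + alpha/2
= 1 + 12/(2*38)
= (2*38 + 12) / (2*38)
= 88/76 = 22/19


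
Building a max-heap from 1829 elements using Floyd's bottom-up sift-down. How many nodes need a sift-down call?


In a heap of 1829 elements (0-indexed array):
  Last element index: 1828
  Parent of last element: floor((1828 - 1) / 2) = 913
  Internal nodes: indices 0 to 913
  Count = floor(1829/2) = 914


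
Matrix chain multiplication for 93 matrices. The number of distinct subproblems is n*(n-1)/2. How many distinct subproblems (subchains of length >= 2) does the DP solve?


Subproblems are indexed by (i, j) where i < j.
Number of such pairs = n*(n-1)/2
= 93 * 92 / 2
= 4278


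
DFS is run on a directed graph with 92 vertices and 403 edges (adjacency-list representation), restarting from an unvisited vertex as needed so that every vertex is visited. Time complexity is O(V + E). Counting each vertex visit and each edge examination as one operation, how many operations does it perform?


A full DFS traversal processes each vertex exactly once (push/pop on stack).
Each directed edge is examined once.
V = 92, E = 403
V + E = 495


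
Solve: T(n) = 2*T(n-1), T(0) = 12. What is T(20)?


Unrolling:
T(20) = 2*T(19) = 2^2*T(18) = ... = 2^20*T(0)
= 2^20 * 12
= 1048576 * 12 = 12582912


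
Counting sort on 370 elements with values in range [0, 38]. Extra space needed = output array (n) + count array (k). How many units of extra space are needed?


Output array size: 370 (to store sorted result)
Count array size: 39 (one slot per possible value, range 0 to 38)
Total extra space = 370 + 39 = 409


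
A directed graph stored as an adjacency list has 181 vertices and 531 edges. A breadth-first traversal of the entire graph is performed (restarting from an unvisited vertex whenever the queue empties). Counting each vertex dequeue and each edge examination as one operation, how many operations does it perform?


A full BFS traversal dequeues each vertex once and examines each edge once.
Vertex visits: 181
Edge visits: 531
V + E = 181 + 531 = 712


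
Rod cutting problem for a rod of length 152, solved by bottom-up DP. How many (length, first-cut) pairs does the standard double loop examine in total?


For each subproblem length i = 1..152, the inner loop considers i possible first cuts.
Total = 1 + 2 + ... + 152
= 152*(152+1)/2
= 152*153/2 = 11628


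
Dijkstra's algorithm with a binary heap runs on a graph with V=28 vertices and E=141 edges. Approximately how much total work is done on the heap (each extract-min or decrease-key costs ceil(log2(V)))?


Dijkstra with a binary heap: each vertex is extracted once, each edge may relax once.
Each heap operation costs O(log V).
V + E = 28 + 141 = 169
ceil(log2(28)) = 5 (since 2^4 = 16 < 28 <= 32 = 2^5)
Total heap work = (V+E) * ceil(log2(V)) = 169 * 5 = 845


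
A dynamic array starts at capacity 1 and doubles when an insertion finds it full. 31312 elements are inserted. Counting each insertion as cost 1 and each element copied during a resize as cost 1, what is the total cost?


n = 31312
Insertion costs: 31312
Resizes copy 1, 2, 4, ... up to the largest power of 2 that is <= n-1 = 31311, i.e. 16384.
Copy costs = 1 + 2 + 4 + 8 + 16 + 32 + 64 + 128 + 256 + 512 + 1024 + 2048 + 4096 + 8192 + 16384 = 32767
Total = 31312 + 32767 = 64079


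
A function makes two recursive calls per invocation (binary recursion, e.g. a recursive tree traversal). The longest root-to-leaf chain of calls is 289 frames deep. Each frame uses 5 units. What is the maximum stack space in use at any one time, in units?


Binary recursion: the two calls run one after the other, so only one root-to-leaf chain of frames is on the stack at a time.
Maximum depth (longest chain) = 289 frames
Each frame = 5 units
Max stack space = 289 * 5 = 1445


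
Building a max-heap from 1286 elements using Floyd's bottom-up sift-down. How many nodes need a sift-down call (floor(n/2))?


In a heap of 1286 elements (0-indexed array):
  Last element index: 1285
  Parent of last element: floor((1285 - 1) / 2) = 642
  Internal nodes: indices 0 to 642
  Count = floor(1286/2) = 643


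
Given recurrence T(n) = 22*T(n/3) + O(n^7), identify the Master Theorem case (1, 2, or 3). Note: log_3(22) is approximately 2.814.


Master Theorem parameters: a=22, b=3, c=7
log_b(a) = 2.814
Compare b^c with a: 3^7 = 2187 > 22, so c > log_b(a).
Comparing c=7 vs log_b(a)=2.814:
7 > 2.814 => Case 3
Result: T(n) = O(n^7)
Master Theorem case = 3


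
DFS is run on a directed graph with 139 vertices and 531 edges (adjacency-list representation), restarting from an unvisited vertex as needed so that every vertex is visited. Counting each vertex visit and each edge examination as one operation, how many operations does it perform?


A full DFS traversal processes each vertex exactly once (push/pop on stack).
Each directed edge is examined once.
V = 139, E = 531
V + E = 670


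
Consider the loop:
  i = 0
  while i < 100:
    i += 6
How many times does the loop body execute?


Starting at i = 0, each iteration adds 6.
Iterations until i >= 100:
  Iteration 1: i = 0 -> i = 6
  Iteration 2: i = 6 -> i = 12
  Iteration 3: i = 12 -> i = 18
  Iteration 4: i = 18 -> i = 24
  Iteration 5: i = 24 -> i = 30
  Iteration 6: i = 30 -> i = 36
  Iteration 7: i = 36 -> i = 42
  Iteration 8: i = 42 -> i = 48
  ... continuing ...
Total iterations = ceil(100/6) = 17


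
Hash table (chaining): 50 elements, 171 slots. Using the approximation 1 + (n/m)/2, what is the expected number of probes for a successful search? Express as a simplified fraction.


Computing expected probes:
alpha = 50/171
= 1 + alpha/2
= 1 + 50/(2*171)
= (2*171 + 50) / (2*171)
= 392/342 = 196/171


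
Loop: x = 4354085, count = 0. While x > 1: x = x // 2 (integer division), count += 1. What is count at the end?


The variable x halves each step:
x = 4354085 -> 2177042 -> 1088521 -> 544260 -> 272130 -> 136065 -> 68032 -> 34016 -> 17008 -> 8504 -> 4252 -> 2126 -> 1063 -> 531 -> 265 -> 132 -> 66 -> 33 -> 16 -> 8 -> 4 -> 2 -> 1
Number of halvings = floor(log2(4354085)) = 22


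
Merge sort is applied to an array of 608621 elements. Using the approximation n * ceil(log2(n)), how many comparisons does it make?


Merge sort divides the array into halves recursively.
Number of levels = ceil(log2(608621)) = 20
At each level, approximately n = 608621 comparisons are needed for merging.
Total comparisons ~ n * ceil(log2(n)) = 608621 * 20 = 12172420


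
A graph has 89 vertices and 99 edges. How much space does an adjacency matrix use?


Adjacency matrix: V x V grid of entries
Space = V^2 = 89^2 = 89 * 89 = 7921


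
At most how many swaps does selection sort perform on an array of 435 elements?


Each of the 434 passes places one element in its final position.
Pass 1: swap minimum into position 0
Pass 2: swap minimum of remaining into position 1
...
Pass 434: last two elements, one swap
Maximum swaps = 435 - 1 = 434


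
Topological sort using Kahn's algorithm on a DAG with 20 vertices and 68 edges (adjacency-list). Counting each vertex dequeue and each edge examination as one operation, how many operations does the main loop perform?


Kahn's algorithm:
  1. Compute in-degrees: O(V + E)
  2. Process queue: each vertex dequeued once (O(V))
     each edge examined once (O(E))
Total = V + E = 20 + 68 = 88


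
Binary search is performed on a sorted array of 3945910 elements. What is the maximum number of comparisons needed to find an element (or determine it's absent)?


Binary search halves the search space each comparison:
  Step 1: search space = 3945910 -> 1972955
  Step 2: search space = 1972955 -> 986477
  Step 3: search space = 986477 -> 493238
  Step 4: search space = 493238 -> 246619
  Step 5: search space = 246619 -> 123309
  Step 6: search space = 123309 -> 61654
  Step 7: search space = 61654 -> 30827
  Step 8: search space = 30827 -> 15413
  Step 9: search space = 15413 -> 7706
  Step 10: search space = 7706 -> 3853
  Step 11: search space = 3853 -> 1926
  Step 12: search space = 1926 -> 963
  Step 13: search space = 963 -> 481
  Step 14: search space = 481 -> 240
  Step 15: search space = 240 -> 120
  Step 16: search space = 120 -> 60
  Step 17: search space = 60 -> 30
  Step 18: search space = 30 -> 15
  Step 19: search space = 15 -> 7
  Step 20: search space = 7 -> 3
  Step 21: search space = 3 -> 1
  Step 22: search space = 1 (final check)
Maximum comparisons = floor(log2(3945910)) + 1 = 21 + 1 = 22


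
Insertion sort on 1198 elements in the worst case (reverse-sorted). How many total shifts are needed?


In the worst case (reverse-sorted), each element shifts past all previous:
  Element 1: 1 shifts
  Element 2: 2 shifts
  Element 3: 3 shifts
  Element 4: 4 shifts
  Element 5: 5 shifts
  ...
  Element 1197: 1197 shifts
Total = 1 + 2 + ... + 1197
= 1198*(1198-1)/2 = 717003


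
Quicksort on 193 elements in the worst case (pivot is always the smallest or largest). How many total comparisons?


In the worst case, each partition step picks the worst pivot:
  Partition 1: 192 comparisons (n-1 elements to compare)
  Partition 2: 191 comparisons
  Partition 3: 190 comparisons
  Partition 4: 189 comparisons
  Partition 5: 188 comparisons
  ...
  Last partition: 0 comparisons
Total = (n-1) + (n-2) + ... + 1 + 0 = n*(n-1)/2
= 193*192/2 = 18528


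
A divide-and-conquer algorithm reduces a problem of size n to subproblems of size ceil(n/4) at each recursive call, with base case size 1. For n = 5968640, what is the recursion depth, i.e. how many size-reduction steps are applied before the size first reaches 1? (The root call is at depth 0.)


Each step divides the size by 4 (rounding up); after k steps the size is ceil(n/4^k), which equals 1 exactly when 4^k >= n.
So the depth is the smallest k with 4^k >= 5968640, i.e. ceil(log_4(5968640)).
4^11 = 4194304 < 5968640 <= 16777216 = 4^12
Recursion depth = 12


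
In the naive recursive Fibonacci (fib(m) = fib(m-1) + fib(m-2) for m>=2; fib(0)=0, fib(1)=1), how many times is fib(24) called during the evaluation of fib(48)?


Let N(m) = number of times fib(m) is called while evaluating fib(48).
N(48) = 1 (the initial call).
N(47) = 1 (only fib(48) calls it).
For 1 <= m <= 46: fib(m) is called by fib(m+1) and fib(m+2), so
  N(m) = N(m+1) + N(m+2).
fib(0) is called only by fib(2), so N(0) = N(2).
Walk down from m=48:
  N(48)=1, N(47)=1, N(46)=2, N(45)=3, N(44)=5, N(43)=8, N(42)=13, N(41)=21, N(40)=34, N(39)=55, N(38)=89, N(37)=144, N(36)=233, N(35)=377, N(34)=610, N(33)=987, N(32)=1597, N(31)=2584, N(30)=4181, N(29)=6765, N(28)=10946, N(27)=17711, N(26)=28657, N(25)=46368, N(24)=75025
N(24) = 75025


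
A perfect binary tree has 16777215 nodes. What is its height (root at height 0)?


For a perfect binary tree of height h: n = 2^(h+1) - 1, so h = log2(n+1) - 1.
  n + 1 = 16777216 = 2^24
  log2(16777216) = 24
  height = 24 - 1 = 23


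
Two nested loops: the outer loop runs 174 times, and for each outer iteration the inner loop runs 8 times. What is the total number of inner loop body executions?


Outer loop: 174 iterations
Inner loop: 8 iterations per outer iteration
Total = 174 * 8 = 1392


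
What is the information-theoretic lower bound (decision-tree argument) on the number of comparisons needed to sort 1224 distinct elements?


A binary decision tree of height h has at most 2^h leaves and needs at least n! of them, so h >= ceil(log2(n!)).
1224! is far too large to multiply out, so use Stirling's series:
  ln(n!) ~ n ln n - n + (1/2) ln(2 pi n) + 1/(12n)  (error below 1/(360 n^3), negligible here)
  ln(1224) = 7.1098795
  n ln n = 1224 * 7.1098795 = 8702.4925
  (1/2) ln(2 pi * 1224) = (1/2) ln(7690.6188) = 4.4739
  1/(12*1224) = 0.0001
  ln(1224!) ~ 8702.4925 - 1224 + 4.4739 + 0.0001 = 7482.9665
Convert to base 2: log2(1224!) = 7482.9665 / ln 2 = 7482.9665 / 0.69314718 = 10795.6387
ceil(10795.6387) = 10796


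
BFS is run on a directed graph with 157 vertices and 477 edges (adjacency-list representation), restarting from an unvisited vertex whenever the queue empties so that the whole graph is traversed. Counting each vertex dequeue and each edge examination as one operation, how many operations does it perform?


A full BFS traversal dequeues each vertex exactly once and examines each directed edge exactly once.
V = 157 (vertex processing cost)
E = 477 (edge examination cost)
Total operations proportional to V + E = 157 + 477 = 634


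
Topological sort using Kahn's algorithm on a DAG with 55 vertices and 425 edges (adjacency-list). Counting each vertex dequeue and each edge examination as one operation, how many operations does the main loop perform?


Kahn's algorithm:
  1. Compute in-degrees: O(V + E)
  2. Process queue: each vertex dequeued once (O(V))
     each edge examined once (O(E))
Total = V + E = 55 + 425 = 480


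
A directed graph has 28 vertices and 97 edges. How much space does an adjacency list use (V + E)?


Adjacency list: one list head per vertex + one entry per edge
Vertex heads: 28
Edge entries: 97
Total = 28 + 97 = 125


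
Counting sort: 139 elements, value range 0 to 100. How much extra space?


n = 139 (output array)
k = 101 (count array for 101 distinct values)
Extra space = 139 + 101 = 240


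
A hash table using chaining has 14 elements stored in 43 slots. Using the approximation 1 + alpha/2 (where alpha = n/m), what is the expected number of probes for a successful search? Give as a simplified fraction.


Load factor alpha = n/m = 14/43
Expected probes = 1 + alpha/2 = 1 + 14/(2*43)
= 1 + 14/86
= 86/86 + 14/86
= 100/86
Simplify: 50/43


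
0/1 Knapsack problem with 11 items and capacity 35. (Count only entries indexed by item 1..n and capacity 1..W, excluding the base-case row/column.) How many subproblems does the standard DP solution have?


The DP table is indexed by (item, capacity).
Rows: 11 items
Columns: 35 capacity values (1 to W)
Total subproblems = 11 * 35 = 385


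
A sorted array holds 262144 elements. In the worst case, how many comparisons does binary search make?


Halving sequence: 262144 -> 131072 -> 65536 -> 32768 -> 16384 -> 8192 -> 4096 -> 2048 -> 1024 -> 512 -> 256 -> 128 -> 64 -> 32 -> 16 -> 8 -> 4 -> 2 -> 1
Number of halvings = 18
Max comparisons = 18 + 1 = 19


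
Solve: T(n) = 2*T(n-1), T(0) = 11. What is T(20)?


Unrolling:
T(20) = 2*T(19) = 2^2*T(18) = ... = 2^20*T(0)
= 2^20 * 11
= 1048576 * 11 = 11534336


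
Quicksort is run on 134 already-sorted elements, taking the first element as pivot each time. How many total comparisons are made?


Sum of comparisons per partition:
133 + 132 + ... + 1 + 0
= 134 * (134 - 1) / 2
= 134 * 133 / 2
= 8911


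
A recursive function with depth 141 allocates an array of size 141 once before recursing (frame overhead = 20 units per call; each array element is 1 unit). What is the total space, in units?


Array allocation: 141 units (allocated once)
Stack frames: 141 deep * 20 per frame = 2820 units
Total = 141 + 2820 = 2961


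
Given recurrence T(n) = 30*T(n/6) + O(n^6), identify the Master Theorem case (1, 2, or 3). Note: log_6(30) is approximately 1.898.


Master Theorem parameters: a=30, b=6, c=6
log_b(a) = 1.898
Compare b^c with a: 6^6 = 46656 > 30, so c > log_b(a).
Comparing c=6 vs log_b(a)=1.898:
6 > 1.898 => Case 3
Result: T(n) = O(n^6)
Master Theorem case = 3


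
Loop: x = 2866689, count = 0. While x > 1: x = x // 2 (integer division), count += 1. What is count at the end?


The variable x halves each step:
x = 2866689 -> 1433344 -> 716672 -> 358336 -> 179168 -> 89584 -> 44792 -> 22396 -> 11198 -> 5599 -> 2799 -> 1399 -> 699 -> 349 -> 174 -> 87 -> 43 -> 21 -> 10 -> 5 -> 2 -> 1
Number of halvings = floor(log2(2866689)) = 21


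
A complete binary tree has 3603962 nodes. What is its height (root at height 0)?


In a complete binary tree, level k holds nodes 2^k .. 2^(k+1)-1 (1-indexed).
Height = floor(log2(n)) = floor(log2(3603962)) = 21
Check: 2^21 = 2097152 <= 3603962 < 4194304 = 2^22


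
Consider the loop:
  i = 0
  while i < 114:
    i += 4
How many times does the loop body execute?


Starting at i = 0, each iteration adds 4.
Iterations until i >= 114:
  Iteration 1: i = 0 -> i = 4
  Iteration 2: i = 4 -> i = 8
  Iteration 3: i = 8 -> i = 12
  Iteration 4: i = 12 -> i = 16
  Iteration 5: i = 16 -> i = 20
  Iteration 6: i = 20 -> i = 24
  Iteration 7: i = 24 -> i = 28
  Iteration 8: i = 28 -> i = 32
  ... continuing ...
Total iterations = ceil(114/4) = 29


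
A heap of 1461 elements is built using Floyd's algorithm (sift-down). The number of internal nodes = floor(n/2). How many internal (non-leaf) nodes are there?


Leaf nodes occupy roughly half the array.
Sift-down is called for each internal node, starting from the last one.
Internal nodes = floor(n/2) = floor(1461/2) = 730


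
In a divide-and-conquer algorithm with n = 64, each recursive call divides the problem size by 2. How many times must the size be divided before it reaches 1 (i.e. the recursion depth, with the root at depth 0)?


Number of divisions = log_2(64)
Sizes: 64 -> 32 -> 16 -> 8 -> 4 -> 2 -> 1 (6 divisions)
Recursion depth = 6


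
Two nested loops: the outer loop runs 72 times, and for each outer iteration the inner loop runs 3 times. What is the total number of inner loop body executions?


Outer loop: 72 iterations
Inner loop: 3 iterations per outer iteration
Total = 72 * 3 = 216


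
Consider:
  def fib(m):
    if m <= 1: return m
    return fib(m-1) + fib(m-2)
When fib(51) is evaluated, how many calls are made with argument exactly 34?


Let N(m) = number of times fib(m) is called while evaluating fib(51).
N(51) = 1 (the initial call).
N(50) = 1 (only fib(51) calls it).
For 1 <= m <= 49: fib(m) is called by fib(m+1) and fib(m+2), so
  N(m) = N(m+1) + N(m+2).
fib(0) is called only by fib(2), so N(0) = N(2).
Walk down from m=51:
  N(51)=1, N(50)=1, N(49)=2, N(48)=3, N(47)=5, N(46)=8, N(45)=13, N(44)=21, N(43)=34, N(42)=55, N(41)=89, N(40)=144, N(39)=233, N(38)=377, N(37)=610, N(36)=987, N(35)=1597, N(34)=2584
N(34) = 2584


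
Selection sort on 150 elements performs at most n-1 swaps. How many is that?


Each of the 149 passes places one element in its final position.
Pass 1: swap minimum into position 0
Pass 2: swap minimum of remaining into position 1
...
Pass 149: last two elements, one swap
Maximum swaps = 150 - 1 = 149


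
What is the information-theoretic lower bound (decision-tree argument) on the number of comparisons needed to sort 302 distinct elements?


A binary decision tree of height h has at most 2^h leaves and needs at least n! of them, so h >= ceil(log2(n!)).
302! is far too large to multiply out, so use Stirling's series:
  ln(n!) ~ n ln n - n + (1/2) ln(2 pi n) + 1/(12n)  (error below 1/(360 n^3), negligible here)
  ln(302) = 5.7104270
  n ln n = 302 * 5.7104270 = 1724.5490
  (1/2) ln(2 pi * 302) = (1/2) ln(1897.5220) = 3.7742
  1/(12*302) = 0.0003
  ln(302!) ~ 1724.5490 - 302 + 3.7742 + 0.0003 = 1426.3235
Convert to base 2: log2(302!) = 1426.3235 / ln 2 = 1426.3235 / 0.69314718 = 2057.7498
ceil(2057.7498) = 2058


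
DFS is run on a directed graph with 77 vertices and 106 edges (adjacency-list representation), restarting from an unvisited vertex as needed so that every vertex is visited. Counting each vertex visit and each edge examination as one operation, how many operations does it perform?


A full DFS traversal processes each vertex exactly once (push/pop on stack).
Each directed edge is examined once.
V = 77, E = 106
V + E = 183


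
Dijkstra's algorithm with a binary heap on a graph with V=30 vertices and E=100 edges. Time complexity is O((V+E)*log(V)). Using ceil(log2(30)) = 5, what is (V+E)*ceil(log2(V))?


Dijkstra with a binary heap: each vertex is extracted once, each edge may relax once.
Each heap operation costs O(log V).
V + E = 30 + 100 = 130
ceil(log2(30)) = 5 (since 2^4 = 16 < 30 <= 32 = 2^5)
Total heap work = (V+E) * ceil(log2(V)) = 130 * 5 = 650


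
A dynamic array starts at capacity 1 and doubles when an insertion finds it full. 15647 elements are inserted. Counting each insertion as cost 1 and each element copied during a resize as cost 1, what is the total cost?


n = 15647
Insertion costs: 15647
Resizes copy 1, 2, 4, ... up to the largest power of 2 that is <= n-1 = 15646, i.e. 8192.
Copy costs = 1 + 2 + 4 + 8 + 16 + 32 + 64 + 128 + 256 + 512 + 1024 + 2048 + 4096 + 8192 = 16383
Total = 15647 + 16383 = 32030


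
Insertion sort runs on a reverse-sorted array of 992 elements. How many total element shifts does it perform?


Sum of shifts = 1 + 2 + 3 + ... + 991
= 992 * 991 / 2
= 983072 / 2
= 491536


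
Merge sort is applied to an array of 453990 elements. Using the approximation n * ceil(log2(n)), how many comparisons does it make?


Merge sort divides the array into halves recursively.
Number of levels = ceil(log2(453990)) = 19
At each level, approximately n = 453990 comparisons are needed for merging.
Total comparisons ~ n * ceil(log2(n)) = 453990 * 19 = 8625810


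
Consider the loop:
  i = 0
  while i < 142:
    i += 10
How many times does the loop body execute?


Starting at i = 0, each iteration adds 10.
Iterations until i >= 142:
  Iteration 1: i = 0 -> i = 10
  Iteration 2: i = 10 -> i = 20
  Iteration 3: i = 20 -> i = 30
  Iteration 4: i = 30 -> i = 40
  Iteration 5: i = 40 -> i = 50
  Iteration 6: i = 50 -> i = 60
  Iteration 7: i = 60 -> i = 70
  Iteration 8: i = 70 -> i = 80
  ... continuing ...
Total iterations = ceil(142/10) = 15


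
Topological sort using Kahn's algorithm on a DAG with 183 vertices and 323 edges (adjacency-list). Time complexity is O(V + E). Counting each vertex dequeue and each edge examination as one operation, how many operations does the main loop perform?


Kahn's algorithm:
  1. Compute in-degrees: O(V + E)
  2. Process queue: each vertex dequeued once (O(V))
     each edge examined once (O(E))
Total = V + E = 183 + 323 = 506


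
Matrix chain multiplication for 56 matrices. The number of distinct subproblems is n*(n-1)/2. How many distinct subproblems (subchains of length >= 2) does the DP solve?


Subproblems are indexed by (i, j) where i < j.
Number of such pairs = n*(n-1)/2
= 56 * 55 / 2
= 1540


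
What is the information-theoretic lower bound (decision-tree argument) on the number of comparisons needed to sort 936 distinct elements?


A binary decision tree of height h has at most 2^h leaves and needs at least n! of them, so h >= ceil(log2(n!)).
936! is far too large to multiply out, so use Stirling's series:
  ln(n!) ~ n ln n - n + (1/2) ln(2 pi n) + 1/(12n)  (error below 1/(360 n^3), negligible here)
  ln(936) = 6.8416155
  n ln n = 936 * 6.8416155 = 6403.7521
  (1/2) ln(2 pi * 936) = (1/2) ln(5881.0614) = 4.3397
  1/(12*936) = 0.0001
  ln(936!) ~ 6403.7521 - 936 + 4.3397 + 0.0001 = 5472.0919
Convert to base 2: log2(936!) = 5472.0919 / ln 2 = 5472.0919 / 0.69314718 = 7894.5599
ceil(7894.5599) = 7895


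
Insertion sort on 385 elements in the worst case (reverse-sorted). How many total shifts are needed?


In the worst case (reverse-sorted), each element shifts past all previous:
  Element 1: 1 shifts
  Element 2: 2 shifts
  Element 3: 3 shifts
  Element 4: 4 shifts
  Element 5: 5 shifts
  ...
  Element 384: 384 shifts
Total = 1 + 2 + ... + 384
= 385*(385-1)/2 = 73920


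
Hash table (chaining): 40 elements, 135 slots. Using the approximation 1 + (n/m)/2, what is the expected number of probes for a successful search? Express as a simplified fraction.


Computing expected probes:
alpha = 40/135
= 1 + alpha/2
= 1 + 40/(2*135)
= (2*135 + 40) / (2*135)
= 310/270 = 31/27


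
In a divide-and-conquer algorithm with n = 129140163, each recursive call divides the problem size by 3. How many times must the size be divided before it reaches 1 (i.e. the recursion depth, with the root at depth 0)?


Number of divisions = log_3(129140163)
Sizes: 129140163 -> 43046721 -> 14348907 -> 4782969 -> 1594323 -> 531441 -> 177147 -> 59049 -> 19683 -> 6561 -> 2187 -> 729 -> 243 -> 81 -> 27 -> 9 -> 3 -> 1 (17 divisions)
Recursion depth = 17


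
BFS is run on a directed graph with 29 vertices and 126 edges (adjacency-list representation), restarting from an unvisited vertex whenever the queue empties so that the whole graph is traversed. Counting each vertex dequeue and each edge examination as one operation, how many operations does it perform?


A full BFS traversal dequeues each vertex exactly once and examines each directed edge exactly once.
V = 29 (vertex processing cost)
E = 126 (edge examination cost)
Total operations proportional to V + E = 29 + 126 = 155


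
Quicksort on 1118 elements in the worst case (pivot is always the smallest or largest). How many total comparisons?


In the worst case, each partition step picks the worst pivot:
  Partition 1: 1117 comparisons (n-1 elements to compare)
  Partition 2: 1116 comparisons
  Partition 3: 1115 comparisons
  Partition 4: 1114 comparisons
  Partition 5: 1113 comparisons
  ...
  Last partition: 0 comparisons
Total = (n-1) + (n-2) + ... + 1 + 0 = n*(n-1)/2
= 1118*1117/2 = 624403
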